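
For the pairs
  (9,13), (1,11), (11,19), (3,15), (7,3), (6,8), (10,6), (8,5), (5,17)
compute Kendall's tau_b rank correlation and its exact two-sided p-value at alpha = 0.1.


Step 1: Enumerate the 36 unordered pairs (i,j) with i<j and classify each by sign(x_j-x_i) * sign(y_j-y_i).
  (1,2):dx=-8,dy=-2->C; (1,3):dx=+2,dy=+6->C; (1,4):dx=-6,dy=+2->D; (1,5):dx=-2,dy=-10->C
  (1,6):dx=-3,dy=-5->C; (1,7):dx=+1,dy=-7->D; (1,8):dx=-1,dy=-8->C; (1,9):dx=-4,dy=+4->D
  (2,3):dx=+10,dy=+8->C; (2,4):dx=+2,dy=+4->C; (2,5):dx=+6,dy=-8->D; (2,6):dx=+5,dy=-3->D
  (2,7):dx=+9,dy=-5->D; (2,8):dx=+7,dy=-6->D; (2,9):dx=+4,dy=+6->C; (3,4):dx=-8,dy=-4->C
  (3,5):dx=-4,dy=-16->C; (3,6):dx=-5,dy=-11->C; (3,7):dx=-1,dy=-13->C; (3,8):dx=-3,dy=-14->C
  (3,9):dx=-6,dy=-2->C; (4,5):dx=+4,dy=-12->D; (4,6):dx=+3,dy=-7->D; (4,7):dx=+7,dy=-9->D
  (4,8):dx=+5,dy=-10->D; (4,9):dx=+2,dy=+2->C; (5,6):dx=-1,dy=+5->D; (5,7):dx=+3,dy=+3->C
  (5,8):dx=+1,dy=+2->C; (5,9):dx=-2,dy=+14->D; (6,7):dx=+4,dy=-2->D; (6,8):dx=+2,dy=-3->D
  (6,9):dx=-1,dy=+9->D; (7,8):dx=-2,dy=-1->C; (7,9):dx=-5,dy=+11->D; (8,9):dx=-3,dy=+12->D
Step 2: C = 18, D = 18, total pairs = 36.
Step 3: tau = (C - D)/(n(n-1)/2) = (18 - 18)/36 = 0.000000.
Step 4: Exact two-sided p-value (enumerate n! = 362880 permutations of y under H0): p = 1.000000.
Step 5: alpha = 0.1. fail to reject H0.

tau_b = 0.0000 (C=18, D=18), p = 1.000000, fail to reject H0.


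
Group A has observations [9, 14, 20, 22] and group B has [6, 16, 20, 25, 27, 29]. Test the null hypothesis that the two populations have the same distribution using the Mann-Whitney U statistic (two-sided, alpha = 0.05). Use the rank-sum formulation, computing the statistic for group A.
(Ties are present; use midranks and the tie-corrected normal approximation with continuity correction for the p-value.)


Step 1: Combine and sort all 10 observations; assign midranks.
sorted (value, group): (6,Y), (9,X), (14,X), (16,Y), (20,X), (20,Y), (22,X), (25,Y), (27,Y), (29,Y)
ranks: 6->1, 9->2, 14->3, 16->4, 20->5.5, 20->5.5, 22->7, 25->8, 27->9, 29->10
Step 2: Rank sum for X: R1 = 2 + 3 + 5.5 + 7 = 17.5.
Step 3: U_X = R1 - n1(n1+1)/2 = 17.5 - 4*5/2 = 17.5 - 10 = 7.5.
       U_Y = n1*n2 - U_X = 24 - 7.5 = 16.5.
Step 4: Ties are present, so use the tie-corrected normal approximation (with continuity correction) for the p-value.
Step 5: p-value = 0.392330; compare to alpha = 0.05. fail to reject H0.

U_X = 7.5, p = 0.392330, fail to reject H0 at alpha = 0.05.


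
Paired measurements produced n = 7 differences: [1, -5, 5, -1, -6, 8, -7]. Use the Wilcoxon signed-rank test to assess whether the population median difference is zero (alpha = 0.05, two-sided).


Step 1: Drop any zero differences (none here) and take |d_i|.
|d| = [1, 5, 5, 1, 6, 8, 7]
Step 2: Midrank |d_i| (ties get averaged ranks).
ranks: |1|->1.5, |5|->3.5, |5|->3.5, |1|->1.5, |6|->5, |8|->7, |7|->6
Step 3: Attach original signs; sum ranks with positive sign and with negative sign.
W+ = 1.5 + 3.5 + 7 = 12
W- = 3.5 + 1.5 + 5 + 6 = 16
(Check: W+ + W- = 28 should equal n(n+1)/2 = 28.)
Step 4: Test statistic W = min(W+, W-) = 12.
Step 5: Ties in |d|, so use the tie-corrected normal approximation.
        E[W] = n(n+1)/4 = 7*8/4 = 14.
        Tie groups: |d|=1 (t=2), |d|=5 (t=2); sum(t^3 - t) = 12.
        Var[W] = n(n+1)(2n+1)/24 - sum(t^3-t)/48 = 840/24 - 12/48 = 34.75.
        z = (W - E[W]) / sqrt(Var[W]) = (12 - 14) / 5.8949 = -0.3393.
        Two-sided p = 2*Phi(z) = 0.734402.
Step 6: alpha = 0.05. fail to reject H0.

W+ = 12, W- = 16, W = min = 12, p = 0.734402, fail to reject H0.


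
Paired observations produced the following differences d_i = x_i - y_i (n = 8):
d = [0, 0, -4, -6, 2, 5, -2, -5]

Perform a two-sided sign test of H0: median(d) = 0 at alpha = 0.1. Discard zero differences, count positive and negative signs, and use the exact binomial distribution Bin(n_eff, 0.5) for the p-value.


Step 1: Discard zero differences. Original n = 8; n_eff = number of nonzero differences = 6.
Nonzero differences (with sign): -4, -6, +2, +5, -2, -5
Step 2: Count signs: positive = 2, negative = 4.
Step 3: Under H0: P(positive) = 0.5, so the number of positives S ~ Bin(6, 0.5).
Step 4: Two-sided exact p-value = sum of Bin(6,0.5) probabilities at or below the observed probability = 0.687500.
Step 5: alpha = 0.1. fail to reject H0.

n_eff = 6, pos = 2, neg = 4, p = 0.687500, fail to reject H0.


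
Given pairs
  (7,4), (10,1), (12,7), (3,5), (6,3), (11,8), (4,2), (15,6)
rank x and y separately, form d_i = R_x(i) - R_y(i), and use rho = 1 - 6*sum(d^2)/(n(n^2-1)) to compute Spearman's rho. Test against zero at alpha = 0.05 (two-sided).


Step 1: Rank x and y separately (midranks; no ties here).
rank(x): 7->4, 10->5, 12->7, 3->1, 6->3, 11->6, 4->2, 15->8
rank(y): 4->4, 1->1, 7->7, 5->5, 3->3, 8->8, 2->2, 6->6
Step 2: d_i = R_x(i) - R_y(i); compute d_i^2.
  (4-4)^2=0, (5-1)^2=16, (7-7)^2=0, (1-5)^2=16, (3-3)^2=0, (6-8)^2=4, (2-2)^2=0, (8-6)^2=4
sum(d^2) = 40.
Step 3: rho = 1 - 6*40 / (8*(8^2 - 1)) = 1 - 240/504 = 0.523810.
Step 4: Under H0, t = rho * sqrt((n-2)/(1-rho^2)) = 1.5062 ~ t(6).
Step 5: Two-sided p-value from the t-distribution with 6 df = 0.182721.
Step 6: alpha = 0.05. fail to reject H0.

rho = 0.5238, p = 0.182721, fail to reject H0 at alpha = 0.05.


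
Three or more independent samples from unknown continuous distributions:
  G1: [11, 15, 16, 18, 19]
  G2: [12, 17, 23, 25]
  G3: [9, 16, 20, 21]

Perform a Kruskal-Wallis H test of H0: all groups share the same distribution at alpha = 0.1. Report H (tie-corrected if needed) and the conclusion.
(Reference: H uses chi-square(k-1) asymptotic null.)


Step 1: Combine all N = 13 observations and assign midranks.
sorted (value, group, rank): (9,G3,1), (11,G1,2), (12,G2,3), (15,G1,4), (16,G1,5.5), (16,G3,5.5), (17,G2,7), (18,G1,8), (19,G1,9), (20,G3,10), (21,G3,11), (23,G2,12), (25,G2,13)
Step 2: Sum ranks within each group.
R_1 = 28.5 (n_1 = 5)
R_2 = 35 (n_2 = 4)
R_3 = 27.5 (n_3 = 4)
Step 3: H = 12/(N(N+1)) * sum(R_i^2/n_i) - 3(N+1)
     = 12/(13*14) * (28.5^2/5 + 35^2/4 + 27.5^2/4) - 3*14
     = 0.065934 * 657.763 - 42
     = 1.368956.
Step 4: Ties present; correction factor C = 1 - 6/(13^3 - 13) = 0.997253. Corrected H = 1.368956 / 0.997253 = 1.372727.
Step 5: Under H0, H ~ chi^2(2); p-value = 0.503403.
Step 6: alpha = 0.1. fail to reject H0.

H = 1.3727, df = 2, p = 0.503403, fail to reject H0.


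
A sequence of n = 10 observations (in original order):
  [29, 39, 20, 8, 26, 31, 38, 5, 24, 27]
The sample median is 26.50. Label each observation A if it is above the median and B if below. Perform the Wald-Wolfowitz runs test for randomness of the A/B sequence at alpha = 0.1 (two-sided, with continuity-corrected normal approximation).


Step 1: Compute median = 26.50; label A = above, B = below.
Labels in order: AABBBAABBA  (n_A = 5, n_B = 5)
Step 2: Count runs R = 5.
Step 3: Under H0 (random ordering), E[R] = 2*n_A*n_B/(n_A+n_B) + 1 = 2*5*5/10 + 1 = 6.0000.
        Var[R] = 2*n_A*n_B*(2*n_A*n_B - n_A - n_B) / ((n_A+n_B)^2 * (n_A+n_B-1)) = 2000/900 = 2.2222.
        SD[R] = 1.4907.
Step 4: Continuity-corrected z = (R + 0.5 - E[R]) / SD[R] = (5 + 0.5 - 6.0000) / 1.4907 = -0.3354.
Step 5: Two-sided p-value via normal approximation = 2*(1 - Phi(|z|)) = 0.737316.
Step 6: alpha = 0.1. fail to reject H0.

R = 5, z = -0.3354, p = 0.737316, fail to reject H0.


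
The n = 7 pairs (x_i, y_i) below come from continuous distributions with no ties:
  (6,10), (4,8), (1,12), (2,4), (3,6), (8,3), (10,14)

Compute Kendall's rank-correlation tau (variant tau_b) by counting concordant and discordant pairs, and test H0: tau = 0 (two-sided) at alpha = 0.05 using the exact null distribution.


Step 1: Enumerate the 21 unordered pairs (i,j) with i<j and classify each by sign(x_j-x_i) * sign(y_j-y_i).
  (1,2):dx=-2,dy=-2->C; (1,3):dx=-5,dy=+2->D; (1,4):dx=-4,dy=-6->C; (1,5):dx=-3,dy=-4->C
  (1,6):dx=+2,dy=-7->D; (1,7):dx=+4,dy=+4->C; (2,3):dx=-3,dy=+4->D; (2,4):dx=-2,dy=-4->C
  (2,5):dx=-1,dy=-2->C; (2,6):dx=+4,dy=-5->D; (2,7):dx=+6,dy=+6->C; (3,4):dx=+1,dy=-8->D
  (3,5):dx=+2,dy=-6->D; (3,6):dx=+7,dy=-9->D; (3,7):dx=+9,dy=+2->C; (4,5):dx=+1,dy=+2->C
  (4,6):dx=+6,dy=-1->D; (4,7):dx=+8,dy=+10->C; (5,6):dx=+5,dy=-3->D; (5,7):dx=+7,dy=+8->C
  (6,7):dx=+2,dy=+11->C
Step 2: C = 12, D = 9, total pairs = 21.
Step 3: tau = (C - D)/(n(n-1)/2) = (12 - 9)/21 = 0.142857.
Step 4: Exact two-sided p-value (enumerate n! = 5040 permutations of y under H0): p = 0.772619.
Step 5: alpha = 0.05. fail to reject H0.

tau_b = 0.1429 (C=12, D=9), p = 0.772619, fail to reject H0.


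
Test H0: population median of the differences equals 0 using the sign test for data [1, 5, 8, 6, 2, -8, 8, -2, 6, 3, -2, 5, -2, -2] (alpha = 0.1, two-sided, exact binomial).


Step 1: Discard zero differences. Original n = 14; n_eff = number of nonzero differences = 14.
Nonzero differences (with sign): +1, +5, +8, +6, +2, -8, +8, -2, +6, +3, -2, +5, -2, -2
Step 2: Count signs: positive = 9, negative = 5.
Step 3: Under H0: P(positive) = 0.5, so the number of positives S ~ Bin(14, 0.5).
Step 4: Two-sided exact p-value = sum of Bin(14,0.5) probabilities at or below the observed probability = 0.423950.
Step 5: alpha = 0.1. fail to reject H0.

n_eff = 14, pos = 9, neg = 5, p = 0.423950, fail to reject H0.


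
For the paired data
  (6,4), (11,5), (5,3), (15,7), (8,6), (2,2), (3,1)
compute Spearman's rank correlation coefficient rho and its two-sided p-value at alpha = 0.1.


Step 1: Rank x and y separately (midranks; no ties here).
rank(x): 6->4, 11->6, 5->3, 15->7, 8->5, 2->1, 3->2
rank(y): 4->4, 5->5, 3->3, 7->7, 6->6, 2->2, 1->1
Step 2: d_i = R_x(i) - R_y(i); compute d_i^2.
  (4-4)^2=0, (6-5)^2=1, (3-3)^2=0, (7-7)^2=0, (5-6)^2=1, (1-2)^2=1, (2-1)^2=1
sum(d^2) = 4.
Step 3: rho = 1 - 6*4 / (7*(7^2 - 1)) = 1 - 24/336 = 0.928571.
Step 4: Under H0, t = rho * sqrt((n-2)/(1-rho^2)) = 5.5943 ~ t(5).
Step 5: Two-sided p-value from the t-distribution with 5 df = 0.002519.
Step 6: alpha = 0.1. reject H0.

rho = 0.9286, p = 0.002519, reject H0 at alpha = 0.1.


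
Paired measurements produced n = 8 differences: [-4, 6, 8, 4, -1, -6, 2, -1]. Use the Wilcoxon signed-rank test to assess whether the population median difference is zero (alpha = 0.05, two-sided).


Step 1: Drop any zero differences (none here) and take |d_i|.
|d| = [4, 6, 8, 4, 1, 6, 2, 1]
Step 2: Midrank |d_i| (ties get averaged ranks).
ranks: |4|->4.5, |6|->6.5, |8|->8, |4|->4.5, |1|->1.5, |6|->6.5, |2|->3, |1|->1.5
Step 3: Attach original signs; sum ranks with positive sign and with negative sign.
W+ = 6.5 + 8 + 4.5 + 3 = 22
W- = 4.5 + 1.5 + 6.5 + 1.5 = 14
(Check: W+ + W- = 36 should equal n(n+1)/2 = 36.)
Step 4: Test statistic W = min(W+, W-) = 14.
Step 5: Ties in |d|, so use the tie-corrected normal approximation.
        E[W] = n(n+1)/4 = 8*9/4 = 18.
        Tie groups: |d|=1 (t=2), |d|=4 (t=2), |d|=6 (t=2); sum(t^3 - t) = 18.
        Var[W] = n(n+1)(2n+1)/24 - sum(t^3-t)/48 = 1224/24 - 18/48 = 50.625.
        z = (W - E[W]) / sqrt(Var[W]) = (14 - 18) / 7.1151 = -0.5622.
        Two-sided p = 2*Phi(z) = 0.573992.
Step 6: alpha = 0.05. fail to reject H0.

W+ = 22, W- = 14, W = min = 14, p = 0.573992, fail to reject H0.


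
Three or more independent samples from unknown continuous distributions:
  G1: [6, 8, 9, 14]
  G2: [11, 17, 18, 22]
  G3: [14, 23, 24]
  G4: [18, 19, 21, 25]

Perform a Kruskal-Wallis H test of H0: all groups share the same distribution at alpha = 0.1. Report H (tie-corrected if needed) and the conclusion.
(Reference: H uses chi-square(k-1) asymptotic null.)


Step 1: Combine all N = 15 observations and assign midranks.
sorted (value, group, rank): (6,G1,1), (8,G1,2), (9,G1,3), (11,G2,4), (14,G1,5.5), (14,G3,5.5), (17,G2,7), (18,G2,8.5), (18,G4,8.5), (19,G4,10), (21,G4,11), (22,G2,12), (23,G3,13), (24,G3,14), (25,G4,15)
Step 2: Sum ranks within each group.
R_1 = 11.5 (n_1 = 4)
R_2 = 31.5 (n_2 = 4)
R_3 = 32.5 (n_3 = 3)
R_4 = 44.5 (n_4 = 4)
Step 3: H = 12/(N(N+1)) * sum(R_i^2/n_i) - 3(N+1)
     = 12/(15*16) * (11.5^2/4 + 31.5^2/4 + 32.5^2/3 + 44.5^2/4) - 3*16
     = 0.050000 * 1128.27 - 48
     = 8.413542.
Step 4: Ties present; correction factor C = 1 - 12/(15^3 - 15) = 0.996429. Corrected H = 8.413542 / 0.996429 = 8.443698.
Step 5: Under H0, H ~ chi^2(3); p-value = 0.037679.
Step 6: alpha = 0.1. reject H0.

H = 8.4437, df = 3, p = 0.037679, reject H0.


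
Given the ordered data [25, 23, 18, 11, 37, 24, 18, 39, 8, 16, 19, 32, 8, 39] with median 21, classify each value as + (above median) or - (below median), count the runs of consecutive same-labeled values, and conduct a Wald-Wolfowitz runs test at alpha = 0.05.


Step 1: Compute median = 21; label A = above, B = below.
Labels in order: AABBAABABBBABA  (n_A = 7, n_B = 7)
Step 2: Count runs R = 9.
Step 3: Under H0 (random ordering), E[R] = 2*n_A*n_B/(n_A+n_B) + 1 = 2*7*7/14 + 1 = 8.0000.
        Var[R] = 2*n_A*n_B*(2*n_A*n_B - n_A - n_B) / ((n_A+n_B)^2 * (n_A+n_B-1)) = 8232/2548 = 3.2308.
        SD[R] = 1.7974.
Step 4: Continuity-corrected z = (R - 0.5 - E[R]) / SD[R] = (9 - 0.5 - 8.0000) / 1.7974 = 0.2782.
Step 5: Two-sided p-value via normal approximation = 2*(1 - Phi(|z|)) = 0.780879.
Step 6: alpha = 0.05. fail to reject H0.

R = 9, z = 0.2782, p = 0.780879, fail to reject H0.


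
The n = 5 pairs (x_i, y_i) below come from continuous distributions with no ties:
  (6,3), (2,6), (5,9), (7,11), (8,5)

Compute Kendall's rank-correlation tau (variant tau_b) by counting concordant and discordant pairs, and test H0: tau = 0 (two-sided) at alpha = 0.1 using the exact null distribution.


Step 1: Enumerate the 10 unordered pairs (i,j) with i<j and classify each by sign(x_j-x_i) * sign(y_j-y_i).
  (1,2):dx=-4,dy=+3->D; (1,3):dx=-1,dy=+6->D; (1,4):dx=+1,dy=+8->C; (1,5):dx=+2,dy=+2->C
  (2,3):dx=+3,dy=+3->C; (2,4):dx=+5,dy=+5->C; (2,5):dx=+6,dy=-1->D; (3,4):dx=+2,dy=+2->C
  (3,5):dx=+3,dy=-4->D; (4,5):dx=+1,dy=-6->D
Step 2: C = 5, D = 5, total pairs = 10.
Step 3: tau = (C - D)/(n(n-1)/2) = (5 - 5)/10 = 0.000000.
Step 4: Exact two-sided p-value (enumerate n! = 120 permutations of y under H0): p = 1.000000.
Step 5: alpha = 0.1. fail to reject H0.

tau_b = 0.0000 (C=5, D=5), p = 1.000000, fail to reject H0.


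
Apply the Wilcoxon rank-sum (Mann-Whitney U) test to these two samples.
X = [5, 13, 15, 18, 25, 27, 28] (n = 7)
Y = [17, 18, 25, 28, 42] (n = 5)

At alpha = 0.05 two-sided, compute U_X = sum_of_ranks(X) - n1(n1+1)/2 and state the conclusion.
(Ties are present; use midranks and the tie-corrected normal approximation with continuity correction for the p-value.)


Step 1: Combine and sort all 12 observations; assign midranks.
sorted (value, group): (5,X), (13,X), (15,X), (17,Y), (18,X), (18,Y), (25,X), (25,Y), (27,X), (28,X), (28,Y), (42,Y)
ranks: 5->1, 13->2, 15->3, 17->4, 18->5.5, 18->5.5, 25->7.5, 25->7.5, 27->9, 28->10.5, 28->10.5, 42->12
Step 2: Rank sum for X: R1 = 1 + 2 + 3 + 5.5 + 7.5 + 9 + 10.5 = 38.5.
Step 3: U_X = R1 - n1(n1+1)/2 = 38.5 - 7*8/2 = 38.5 - 28 = 10.5.
       U_Y = n1*n2 - U_X = 35 - 10.5 = 24.5.
Step 4: Ties are present, so use the tie-corrected normal approximation (with continuity correction) for the p-value.
Step 5: p-value = 0.288609; compare to alpha = 0.05. fail to reject H0.

U_X = 10.5, p = 0.288609, fail to reject H0 at alpha = 0.05.


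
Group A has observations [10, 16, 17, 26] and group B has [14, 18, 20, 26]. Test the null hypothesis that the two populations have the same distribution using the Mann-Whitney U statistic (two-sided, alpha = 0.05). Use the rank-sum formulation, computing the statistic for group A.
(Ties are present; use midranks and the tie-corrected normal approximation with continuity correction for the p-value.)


Step 1: Combine and sort all 8 observations; assign midranks.
sorted (value, group): (10,X), (14,Y), (16,X), (17,X), (18,Y), (20,Y), (26,X), (26,Y)
ranks: 10->1, 14->2, 16->3, 17->4, 18->5, 20->6, 26->7.5, 26->7.5
Step 2: Rank sum for X: R1 = 1 + 3 + 4 + 7.5 = 15.5.
Step 3: U_X = R1 - n1(n1+1)/2 = 15.5 - 4*5/2 = 15.5 - 10 = 5.5.
       U_Y = n1*n2 - U_X = 16 - 5.5 = 10.5.
Step 4: Ties are present, so use the tie-corrected normal approximation (with continuity correction) for the p-value.
Step 5: p-value = 0.561363; compare to alpha = 0.05. fail to reject H0.

U_X = 5.5, p = 0.561363, fail to reject H0 at alpha = 0.05.


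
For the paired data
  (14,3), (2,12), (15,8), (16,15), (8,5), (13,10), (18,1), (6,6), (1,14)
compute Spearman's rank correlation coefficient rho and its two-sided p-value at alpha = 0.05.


Step 1: Rank x and y separately (midranks; no ties here).
rank(x): 14->6, 2->2, 15->7, 16->8, 8->4, 13->5, 18->9, 6->3, 1->1
rank(y): 3->2, 12->7, 8->5, 15->9, 5->3, 10->6, 1->1, 6->4, 14->8
Step 2: d_i = R_x(i) - R_y(i); compute d_i^2.
  (6-2)^2=16, (2-7)^2=25, (7-5)^2=4, (8-9)^2=1, (4-3)^2=1, (5-6)^2=1, (9-1)^2=64, (3-4)^2=1, (1-8)^2=49
sum(d^2) = 162.
Step 3: rho = 1 - 6*162 / (9*(9^2 - 1)) = 1 - 972/720 = -0.350000.
Step 4: Under H0, t = rho * sqrt((n-2)/(1-rho^2)) = -0.9885 ~ t(7).
Step 5: Two-sided p-value from the t-distribution with 7 df = 0.355820.
Step 6: alpha = 0.05. fail to reject H0.

rho = -0.3500, p = 0.355820, fail to reject H0 at alpha = 0.05.


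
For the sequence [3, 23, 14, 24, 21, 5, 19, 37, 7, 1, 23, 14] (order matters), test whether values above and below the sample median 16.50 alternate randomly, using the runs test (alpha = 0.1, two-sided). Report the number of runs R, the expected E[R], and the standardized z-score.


Step 1: Compute median = 16.50; label A = above, B = below.
Labels in order: BABAABAABBAB  (n_A = 6, n_B = 6)
Step 2: Count runs R = 9.
Step 3: Under H0 (random ordering), E[R] = 2*n_A*n_B/(n_A+n_B) + 1 = 2*6*6/12 + 1 = 7.0000.
        Var[R] = 2*n_A*n_B*(2*n_A*n_B - n_A - n_B) / ((n_A+n_B)^2 * (n_A+n_B-1)) = 4320/1584 = 2.7273.
        SD[R] = 1.6514.
Step 4: Continuity-corrected z = (R - 0.5 - E[R]) / SD[R] = (9 - 0.5 - 7.0000) / 1.6514 = 0.9083.
Step 5: Two-sided p-value via normal approximation = 2*(1 - Phi(|z|)) = 0.363722.
Step 6: alpha = 0.1. fail to reject H0.

R = 9, z = 0.9083, p = 0.363722, fail to reject H0.


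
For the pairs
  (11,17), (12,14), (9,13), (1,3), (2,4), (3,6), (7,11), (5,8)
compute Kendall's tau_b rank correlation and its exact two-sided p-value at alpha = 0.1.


Step 1: Enumerate the 28 unordered pairs (i,j) with i<j and classify each by sign(x_j-x_i) * sign(y_j-y_i).
  (1,2):dx=+1,dy=-3->D; (1,3):dx=-2,dy=-4->C; (1,4):dx=-10,dy=-14->C; (1,5):dx=-9,dy=-13->C
  (1,6):dx=-8,dy=-11->C; (1,7):dx=-4,dy=-6->C; (1,8):dx=-6,dy=-9->C; (2,3):dx=-3,dy=-1->C
  (2,4):dx=-11,dy=-11->C; (2,5):dx=-10,dy=-10->C; (2,6):dx=-9,dy=-8->C; (2,7):dx=-5,dy=-3->C
  (2,8):dx=-7,dy=-6->C; (3,4):dx=-8,dy=-10->C; (3,5):dx=-7,dy=-9->C; (3,6):dx=-6,dy=-7->C
  (3,7):dx=-2,dy=-2->C; (3,8):dx=-4,dy=-5->C; (4,5):dx=+1,dy=+1->C; (4,6):dx=+2,dy=+3->C
  (4,7):dx=+6,dy=+8->C; (4,8):dx=+4,dy=+5->C; (5,6):dx=+1,dy=+2->C; (5,7):dx=+5,dy=+7->C
  (5,8):dx=+3,dy=+4->C; (6,7):dx=+4,dy=+5->C; (6,8):dx=+2,dy=+2->C; (7,8):dx=-2,dy=-3->C
Step 2: C = 27, D = 1, total pairs = 28.
Step 3: tau = (C - D)/(n(n-1)/2) = (27 - 1)/28 = 0.928571.
Step 4: Exact two-sided p-value (enumerate n! = 40320 permutations of y under H0): p = 0.000397.
Step 5: alpha = 0.1. reject H0.

tau_b = 0.9286 (C=27, D=1), p = 0.000397, reject H0.


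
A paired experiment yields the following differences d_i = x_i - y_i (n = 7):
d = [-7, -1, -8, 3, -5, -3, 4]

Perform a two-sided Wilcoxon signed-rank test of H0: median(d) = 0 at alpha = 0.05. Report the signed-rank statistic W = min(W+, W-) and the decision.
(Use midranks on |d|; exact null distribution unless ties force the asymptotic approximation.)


Step 1: Drop any zero differences (none here) and take |d_i|.
|d| = [7, 1, 8, 3, 5, 3, 4]
Step 2: Midrank |d_i| (ties get averaged ranks).
ranks: |7|->6, |1|->1, |8|->7, |3|->2.5, |5|->5, |3|->2.5, |4|->4
Step 3: Attach original signs; sum ranks with positive sign and with negative sign.
W+ = 2.5 + 4 = 6.5
W- = 6 + 1 + 7 + 5 + 2.5 = 21.5
(Check: W+ + W- = 28 should equal n(n+1)/2 = 28.)
Step 4: Test statistic W = min(W+, W-) = 6.5.
Step 5: Ties in |d|, so use the tie-corrected normal approximation.
        E[W] = n(n+1)/4 = 7*8/4 = 14.
        Tie groups: |d|=3 (t=2); sum(t^3 - t) = 6.
        Var[W] = n(n+1)(2n+1)/24 - sum(t^3-t)/48 = 840/24 - 6/48 = 34.875.
        z = (W - E[W]) / sqrt(Var[W]) = (6.5 - 14) / 5.9055 = -1.2700.
        Two-sided p = 2*Phi(z) = 0.204084.
Step 6: alpha = 0.05. fail to reject H0.

W+ = 6.5, W- = 21.5, W = min = 6.5, p = 0.204084, fail to reject H0.


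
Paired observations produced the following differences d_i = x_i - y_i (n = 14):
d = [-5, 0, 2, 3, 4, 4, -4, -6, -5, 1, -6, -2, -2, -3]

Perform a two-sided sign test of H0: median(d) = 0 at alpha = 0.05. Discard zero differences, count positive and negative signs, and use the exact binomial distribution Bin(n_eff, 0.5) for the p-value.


Step 1: Discard zero differences. Original n = 14; n_eff = number of nonzero differences = 13.
Nonzero differences (with sign): -5, +2, +3, +4, +4, -4, -6, -5, +1, -6, -2, -2, -3
Step 2: Count signs: positive = 5, negative = 8.
Step 3: Under H0: P(positive) = 0.5, so the number of positives S ~ Bin(13, 0.5).
Step 4: Two-sided exact p-value = sum of Bin(13,0.5) probabilities at or below the observed probability = 0.581055.
Step 5: alpha = 0.05. fail to reject H0.

n_eff = 13, pos = 5, neg = 8, p = 0.581055, fail to reject H0.


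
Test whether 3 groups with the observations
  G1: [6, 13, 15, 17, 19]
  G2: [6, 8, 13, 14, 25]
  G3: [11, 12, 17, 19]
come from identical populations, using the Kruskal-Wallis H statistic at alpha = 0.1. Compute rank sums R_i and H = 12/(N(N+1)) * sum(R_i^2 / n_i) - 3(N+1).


Step 1: Combine all N = 14 observations and assign midranks.
sorted (value, group, rank): (6,G1,1.5), (6,G2,1.5), (8,G2,3), (11,G3,4), (12,G3,5), (13,G1,6.5), (13,G2,6.5), (14,G2,8), (15,G1,9), (17,G1,10.5), (17,G3,10.5), (19,G1,12.5), (19,G3,12.5), (25,G2,14)
Step 2: Sum ranks within each group.
R_1 = 40 (n_1 = 5)
R_2 = 33 (n_2 = 5)
R_3 = 32 (n_3 = 4)
Step 3: H = 12/(N(N+1)) * sum(R_i^2/n_i) - 3(N+1)
     = 12/(14*15) * (40^2/5 + 33^2/5 + 32^2/4) - 3*15
     = 0.057143 * 793.8 - 45
     = 0.360000.
Step 4: Ties present; correction factor C = 1 - 24/(14^3 - 14) = 0.991209. Corrected H = 0.360000 / 0.991209 = 0.363193.
Step 5: Under H0, H ~ chi^2(2); p-value = 0.833938.
Step 6: alpha = 0.1. fail to reject H0.

H = 0.3632, df = 2, p = 0.833938, fail to reject H0.


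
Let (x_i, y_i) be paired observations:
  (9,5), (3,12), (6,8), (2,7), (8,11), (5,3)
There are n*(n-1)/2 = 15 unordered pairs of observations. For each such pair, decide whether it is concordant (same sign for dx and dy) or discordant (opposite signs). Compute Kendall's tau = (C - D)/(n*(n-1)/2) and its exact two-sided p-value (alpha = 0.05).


Step 1: Enumerate the 15 unordered pairs (i,j) with i<j and classify each by sign(x_j-x_i) * sign(y_j-y_i).
  (1,2):dx=-6,dy=+7->D; (1,3):dx=-3,dy=+3->D; (1,4):dx=-7,dy=+2->D; (1,5):dx=-1,dy=+6->D
  (1,6):dx=-4,dy=-2->C; (2,3):dx=+3,dy=-4->D; (2,4):dx=-1,dy=-5->C; (2,5):dx=+5,dy=-1->D
  (2,6):dx=+2,dy=-9->D; (3,4):dx=-4,dy=-1->C; (3,5):dx=+2,dy=+3->C; (3,6):dx=-1,dy=-5->C
  (4,5):dx=+6,dy=+4->C; (4,6):dx=+3,dy=-4->D; (5,6):dx=-3,dy=-8->C
Step 2: C = 7, D = 8, total pairs = 15.
Step 3: tau = (C - D)/(n(n-1)/2) = (7 - 8)/15 = -0.066667.
Step 4: Exact two-sided p-value (enumerate n! = 720 permutations of y under H0): p = 1.000000.
Step 5: alpha = 0.05. fail to reject H0.

tau_b = -0.0667 (C=7, D=8), p = 1.000000, fail to reject H0.


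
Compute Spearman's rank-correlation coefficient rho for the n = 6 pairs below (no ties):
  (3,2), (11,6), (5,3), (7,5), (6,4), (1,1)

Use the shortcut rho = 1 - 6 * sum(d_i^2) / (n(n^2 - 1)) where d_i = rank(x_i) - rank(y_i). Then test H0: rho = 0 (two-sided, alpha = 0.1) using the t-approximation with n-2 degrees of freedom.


Step 1: Rank x and y separately (midranks; no ties here).
rank(x): 3->2, 11->6, 5->3, 7->5, 6->4, 1->1
rank(y): 2->2, 6->6, 3->3, 5->5, 4->4, 1->1
Step 2: d_i = R_x(i) - R_y(i); compute d_i^2.
  (2-2)^2=0, (6-6)^2=0, (3-3)^2=0, (5-5)^2=0, (4-4)^2=0, (1-1)^2=0
sum(d^2) = 0.
Step 3: rho = 1 - 6*0 / (6*(6^2 - 1)) = 1 - 0/210 = 1.000000.
Step 5: Two-sided p-value from the t-distribution with 4 df = 0.000000.
Step 6: alpha = 0.1. reject H0.

rho = 1.0000, p = 0.000000, reject H0 at alpha = 0.1.


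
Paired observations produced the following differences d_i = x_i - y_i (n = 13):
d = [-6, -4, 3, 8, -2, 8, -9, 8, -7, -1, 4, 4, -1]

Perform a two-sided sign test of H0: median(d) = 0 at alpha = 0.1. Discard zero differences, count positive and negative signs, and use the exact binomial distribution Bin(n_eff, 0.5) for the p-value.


Step 1: Discard zero differences. Original n = 13; n_eff = number of nonzero differences = 13.
Nonzero differences (with sign): -6, -4, +3, +8, -2, +8, -9, +8, -7, -1, +4, +4, -1
Step 2: Count signs: positive = 6, negative = 7.
Step 3: Under H0: P(positive) = 0.5, so the number of positives S ~ Bin(13, 0.5).
Step 4: Two-sided exact p-value = sum of Bin(13,0.5) probabilities at or below the observed probability = 1.000000.
Step 5: alpha = 0.1. fail to reject H0.

n_eff = 13, pos = 6, neg = 7, p = 1.000000, fail to reject H0.


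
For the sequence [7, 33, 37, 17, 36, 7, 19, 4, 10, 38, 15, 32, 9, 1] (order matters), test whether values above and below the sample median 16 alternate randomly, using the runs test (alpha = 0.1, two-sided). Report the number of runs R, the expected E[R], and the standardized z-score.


Step 1: Compute median = 16; label A = above, B = below.
Labels in order: BAAAABABBABABB  (n_A = 7, n_B = 7)
Step 2: Count runs R = 9.
Step 3: Under H0 (random ordering), E[R] = 2*n_A*n_B/(n_A+n_B) + 1 = 2*7*7/14 + 1 = 8.0000.
        Var[R] = 2*n_A*n_B*(2*n_A*n_B - n_A - n_B) / ((n_A+n_B)^2 * (n_A+n_B-1)) = 8232/2548 = 3.2308.
        SD[R] = 1.7974.
Step 4: Continuity-corrected z = (R - 0.5 - E[R]) / SD[R] = (9 - 0.5 - 8.0000) / 1.7974 = 0.2782.
Step 5: Two-sided p-value via normal approximation = 2*(1 - Phi(|z|)) = 0.780879.
Step 6: alpha = 0.1. fail to reject H0.

R = 9, z = 0.2782, p = 0.780879, fail to reject H0.


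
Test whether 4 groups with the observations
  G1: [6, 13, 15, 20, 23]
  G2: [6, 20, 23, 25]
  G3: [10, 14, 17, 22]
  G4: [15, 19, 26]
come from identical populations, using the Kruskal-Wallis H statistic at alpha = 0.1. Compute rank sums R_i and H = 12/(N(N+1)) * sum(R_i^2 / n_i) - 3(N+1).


Step 1: Combine all N = 16 observations and assign midranks.
sorted (value, group, rank): (6,G1,1.5), (6,G2,1.5), (10,G3,3), (13,G1,4), (14,G3,5), (15,G1,6.5), (15,G4,6.5), (17,G3,8), (19,G4,9), (20,G1,10.5), (20,G2,10.5), (22,G3,12), (23,G1,13.5), (23,G2,13.5), (25,G2,15), (26,G4,16)
Step 2: Sum ranks within each group.
R_1 = 36 (n_1 = 5)
R_2 = 40.5 (n_2 = 4)
R_3 = 28 (n_3 = 4)
R_4 = 31.5 (n_4 = 3)
Step 3: H = 12/(N(N+1)) * sum(R_i^2/n_i) - 3(N+1)
     = 12/(16*17) * (36^2/5 + 40.5^2/4 + 28^2/4 + 31.5^2/3) - 3*17
     = 0.044118 * 1196.01 - 51
     = 1.765257.
Step 4: Ties present; correction factor C = 1 - 24/(16^3 - 16) = 0.994118. Corrected H = 1.765257 / 0.994118 = 1.775703.
Step 5: Under H0, H ~ chi^2(3); p-value = 0.620237.
Step 6: alpha = 0.1. fail to reject H0.

H = 1.7757, df = 3, p = 0.620237, fail to reject H0.


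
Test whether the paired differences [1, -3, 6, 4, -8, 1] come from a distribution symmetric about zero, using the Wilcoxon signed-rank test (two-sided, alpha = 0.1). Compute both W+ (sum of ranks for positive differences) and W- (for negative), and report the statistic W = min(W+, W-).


Step 1: Drop any zero differences (none here) and take |d_i|.
|d| = [1, 3, 6, 4, 8, 1]
Step 2: Midrank |d_i| (ties get averaged ranks).
ranks: |1|->1.5, |3|->3, |6|->5, |4|->4, |8|->6, |1|->1.5
Step 3: Attach original signs; sum ranks with positive sign and with negative sign.
W+ = 1.5 + 5 + 4 + 1.5 = 12
W- = 3 + 6 = 9
(Check: W+ + W- = 21 should equal n(n+1)/2 = 21.)
Step 4: Test statistic W = min(W+, W-) = 9.
Step 5: Ties in |d|, so use the tie-corrected normal approximation.
        E[W] = n(n+1)/4 = 6*7/4 = 10.5.
        Tie groups: |d|=1 (t=2); sum(t^3 - t) = 6.
        Var[W] = n(n+1)(2n+1)/24 - sum(t^3-t)/48 = 546/24 - 6/48 = 22.625.
        z = (W - E[W]) / sqrt(Var[W]) = (9 - 10.5) / 4.7566 = -0.3154.
        Two-sided p = 2*Phi(z) = 0.752494.
Step 6: alpha = 0.1. fail to reject H0.

W+ = 12, W- = 9, W = min = 9, p = 0.752494, fail to reject H0.


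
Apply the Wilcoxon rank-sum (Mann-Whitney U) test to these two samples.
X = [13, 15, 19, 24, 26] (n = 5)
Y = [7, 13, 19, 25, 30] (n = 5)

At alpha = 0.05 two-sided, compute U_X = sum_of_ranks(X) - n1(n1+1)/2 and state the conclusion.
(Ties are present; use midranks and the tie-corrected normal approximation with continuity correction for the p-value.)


Step 1: Combine and sort all 10 observations; assign midranks.
sorted (value, group): (7,Y), (13,X), (13,Y), (15,X), (19,X), (19,Y), (24,X), (25,Y), (26,X), (30,Y)
ranks: 7->1, 13->2.5, 13->2.5, 15->4, 19->5.5, 19->5.5, 24->7, 25->8, 26->9, 30->10
Step 2: Rank sum for X: R1 = 2.5 + 4 + 5.5 + 7 + 9 = 28.
Step 3: U_X = R1 - n1(n1+1)/2 = 28 - 5*6/2 = 28 - 15 = 13.
       U_Y = n1*n2 - U_X = 25 - 13 = 12.
Step 4: Ties are present, so use the tie-corrected normal approximation (with continuity correction) for the p-value.
Step 5: p-value = 1.000000; compare to alpha = 0.05. fail to reject H0.

U_X = 13, p = 1.000000, fail to reject H0 at alpha = 0.05.


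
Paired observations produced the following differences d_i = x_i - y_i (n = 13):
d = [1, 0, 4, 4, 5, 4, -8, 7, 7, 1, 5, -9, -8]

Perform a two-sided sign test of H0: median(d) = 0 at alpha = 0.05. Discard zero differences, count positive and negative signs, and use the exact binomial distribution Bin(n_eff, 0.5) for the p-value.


Step 1: Discard zero differences. Original n = 13; n_eff = number of nonzero differences = 12.
Nonzero differences (with sign): +1, +4, +4, +5, +4, -8, +7, +7, +1, +5, -9, -8
Step 2: Count signs: positive = 9, negative = 3.
Step 3: Under H0: P(positive) = 0.5, so the number of positives S ~ Bin(12, 0.5).
Step 4: Two-sided exact p-value = sum of Bin(12,0.5) probabilities at or below the observed probability = 0.145996.
Step 5: alpha = 0.05. fail to reject H0.

n_eff = 12, pos = 9, neg = 3, p = 0.145996, fail to reject H0.


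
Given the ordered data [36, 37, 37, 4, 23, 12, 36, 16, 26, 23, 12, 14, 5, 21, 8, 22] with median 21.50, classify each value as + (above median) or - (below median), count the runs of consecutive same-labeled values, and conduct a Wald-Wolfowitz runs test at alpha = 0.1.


Step 1: Compute median = 21.50; label A = above, B = below.
Labels in order: AAABABABAABBBBBA  (n_A = 8, n_B = 8)
Step 2: Count runs R = 9.
Step 3: Under H0 (random ordering), E[R] = 2*n_A*n_B/(n_A+n_B) + 1 = 2*8*8/16 + 1 = 9.0000.
        Var[R] = 2*n_A*n_B*(2*n_A*n_B - n_A - n_B) / ((n_A+n_B)^2 * (n_A+n_B-1)) = 14336/3840 = 3.7333.
        SD[R] = 1.9322.
Step 4: R = E[R], so z = 0 with no continuity correction.
Step 5: Two-sided p-value via normal approximation = 2*(1 - Phi(|z|)) = 1.000000.
Step 6: alpha = 0.1. fail to reject H0.

R = 9, z = 0.0000, p = 1.000000, fail to reject H0.


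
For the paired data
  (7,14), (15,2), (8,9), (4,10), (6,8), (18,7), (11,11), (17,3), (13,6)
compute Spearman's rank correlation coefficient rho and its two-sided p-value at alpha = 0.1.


Step 1: Rank x and y separately (midranks; no ties here).
rank(x): 7->3, 15->7, 8->4, 4->1, 6->2, 18->9, 11->5, 17->8, 13->6
rank(y): 14->9, 2->1, 9->6, 10->7, 8->5, 7->4, 11->8, 3->2, 6->3
Step 2: d_i = R_x(i) - R_y(i); compute d_i^2.
  (3-9)^2=36, (7-1)^2=36, (4-6)^2=4, (1-7)^2=36, (2-5)^2=9, (9-4)^2=25, (5-8)^2=9, (8-2)^2=36, (6-3)^2=9
sum(d^2) = 200.
Step 3: rho = 1 - 6*200 / (9*(9^2 - 1)) = 1 - 1200/720 = -0.666667.
Step 4: Under H0, t = rho * sqrt((n-2)/(1-rho^2)) = -2.3664 ~ t(7).
Step 5: Two-sided p-value from the t-distribution with 7 df = 0.049867.
Step 6: alpha = 0.1. reject H0.

rho = -0.6667, p = 0.049867, reject H0 at alpha = 0.1.


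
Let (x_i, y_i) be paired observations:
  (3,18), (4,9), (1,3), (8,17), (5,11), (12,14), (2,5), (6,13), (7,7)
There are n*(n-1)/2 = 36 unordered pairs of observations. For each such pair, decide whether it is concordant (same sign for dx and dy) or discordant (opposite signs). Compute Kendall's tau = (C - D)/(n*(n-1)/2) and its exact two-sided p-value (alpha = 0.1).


Step 1: Enumerate the 36 unordered pairs (i,j) with i<j and classify each by sign(x_j-x_i) * sign(y_j-y_i).
  (1,2):dx=+1,dy=-9->D; (1,3):dx=-2,dy=-15->C; (1,4):dx=+5,dy=-1->D; (1,5):dx=+2,dy=-7->D
  (1,6):dx=+9,dy=-4->D; (1,7):dx=-1,dy=-13->C; (1,8):dx=+3,dy=-5->D; (1,9):dx=+4,dy=-11->D
  (2,3):dx=-3,dy=-6->C; (2,4):dx=+4,dy=+8->C; (2,5):dx=+1,dy=+2->C; (2,6):dx=+8,dy=+5->C
  (2,7):dx=-2,dy=-4->C; (2,8):dx=+2,dy=+4->C; (2,9):dx=+3,dy=-2->D; (3,4):dx=+7,dy=+14->C
  (3,5):dx=+4,dy=+8->C; (3,6):dx=+11,dy=+11->C; (3,7):dx=+1,dy=+2->C; (3,8):dx=+5,dy=+10->C
  (3,9):dx=+6,dy=+4->C; (4,5):dx=-3,dy=-6->C; (4,6):dx=+4,dy=-3->D; (4,7):dx=-6,dy=-12->C
  (4,8):dx=-2,dy=-4->C; (4,9):dx=-1,dy=-10->C; (5,6):dx=+7,dy=+3->C; (5,7):dx=-3,dy=-6->C
  (5,8):dx=+1,dy=+2->C; (5,9):dx=+2,dy=-4->D; (6,7):dx=-10,dy=-9->C; (6,8):dx=-6,dy=-1->C
  (6,9):dx=-5,dy=-7->C; (7,8):dx=+4,dy=+8->C; (7,9):dx=+5,dy=+2->C; (8,9):dx=+1,dy=-6->D
Step 2: C = 26, D = 10, total pairs = 36.
Step 3: tau = (C - D)/(n(n-1)/2) = (26 - 10)/36 = 0.444444.
Step 4: Exact two-sided p-value (enumerate n! = 362880 permutations of y under H0): p = 0.119439.
Step 5: alpha = 0.1. fail to reject H0.

tau_b = 0.4444 (C=26, D=10), p = 0.119439, fail to reject H0.


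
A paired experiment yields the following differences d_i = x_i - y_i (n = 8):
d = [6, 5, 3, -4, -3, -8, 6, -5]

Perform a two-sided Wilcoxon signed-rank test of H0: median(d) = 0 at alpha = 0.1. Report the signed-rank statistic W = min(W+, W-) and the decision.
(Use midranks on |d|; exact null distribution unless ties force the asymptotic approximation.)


Step 1: Drop any zero differences (none here) and take |d_i|.
|d| = [6, 5, 3, 4, 3, 8, 6, 5]
Step 2: Midrank |d_i| (ties get averaged ranks).
ranks: |6|->6.5, |5|->4.5, |3|->1.5, |4|->3, |3|->1.5, |8|->8, |6|->6.5, |5|->4.5
Step 3: Attach original signs; sum ranks with positive sign and with negative sign.
W+ = 6.5 + 4.5 + 1.5 + 6.5 = 19
W- = 3 + 1.5 + 8 + 4.5 = 17
(Check: W+ + W- = 36 should equal n(n+1)/2 = 36.)
Step 4: Test statistic W = min(W+, W-) = 17.
Step 5: Ties in |d|, so use the tie-corrected normal approximation.
        E[W] = n(n+1)/4 = 8*9/4 = 18.
        Tie groups: |d|=3 (t=2), |d|=5 (t=2), |d|=6 (t=2); sum(t^3 - t) = 18.
        Var[W] = n(n+1)(2n+1)/24 - sum(t^3-t)/48 = 1224/24 - 18/48 = 50.625.
        z = (W - E[W]) / sqrt(Var[W]) = (17 - 18) / 7.1151 = -0.1405.
        Two-sided p = 2*Phi(z) = 0.888229.
Step 6: alpha = 0.1. fail to reject H0.

W+ = 19, W- = 17, W = min = 17, p = 0.888229, fail to reject H0.


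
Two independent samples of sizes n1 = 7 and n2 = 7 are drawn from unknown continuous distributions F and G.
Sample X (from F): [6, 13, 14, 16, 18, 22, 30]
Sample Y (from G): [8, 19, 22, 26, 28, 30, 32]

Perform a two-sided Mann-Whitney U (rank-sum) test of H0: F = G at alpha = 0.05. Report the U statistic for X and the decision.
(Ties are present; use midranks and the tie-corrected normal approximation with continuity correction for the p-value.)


Step 1: Combine and sort all 14 observations; assign midranks.
sorted (value, group): (6,X), (8,Y), (13,X), (14,X), (16,X), (18,X), (19,Y), (22,X), (22,Y), (26,Y), (28,Y), (30,X), (30,Y), (32,Y)
ranks: 6->1, 8->2, 13->3, 14->4, 16->5, 18->6, 19->7, 22->8.5, 22->8.5, 26->10, 28->11, 30->12.5, 30->12.5, 32->14
Step 2: Rank sum for X: R1 = 1 + 3 + 4 + 5 + 6 + 8.5 + 12.5 = 40.
Step 3: U_X = R1 - n1(n1+1)/2 = 40 - 7*8/2 = 40 - 28 = 12.
       U_Y = n1*n2 - U_X = 49 - 12 = 37.
Step 4: Ties are present, so use the tie-corrected normal approximation (with continuity correction) for the p-value.
Step 5: p-value = 0.124371; compare to alpha = 0.05. fail to reject H0.

U_X = 12, p = 0.124371, fail to reject H0 at alpha = 0.05.


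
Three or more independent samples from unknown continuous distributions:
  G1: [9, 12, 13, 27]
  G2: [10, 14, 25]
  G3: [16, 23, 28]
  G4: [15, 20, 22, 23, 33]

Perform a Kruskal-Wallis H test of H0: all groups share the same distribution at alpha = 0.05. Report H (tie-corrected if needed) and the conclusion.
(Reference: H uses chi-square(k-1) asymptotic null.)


Step 1: Combine all N = 15 observations and assign midranks.
sorted (value, group, rank): (9,G1,1), (10,G2,2), (12,G1,3), (13,G1,4), (14,G2,5), (15,G4,6), (16,G3,7), (20,G4,8), (22,G4,9), (23,G3,10.5), (23,G4,10.5), (25,G2,12), (27,G1,13), (28,G3,14), (33,G4,15)
Step 2: Sum ranks within each group.
R_1 = 21 (n_1 = 4)
R_2 = 19 (n_2 = 3)
R_3 = 31.5 (n_3 = 3)
R_4 = 48.5 (n_4 = 5)
Step 3: H = 12/(N(N+1)) * sum(R_i^2/n_i) - 3(N+1)
     = 12/(15*16) * (21^2/4 + 19^2/3 + 31.5^2/3 + 48.5^2/5) - 3*16
     = 0.050000 * 1031.78 - 48
     = 3.589167.
Step 4: Ties present; correction factor C = 1 - 6/(15^3 - 15) = 0.998214. Corrected H = 3.589167 / 0.998214 = 3.595587.
Step 5: Under H0, H ~ chi^2(3); p-value = 0.308575.
Step 6: alpha = 0.05. fail to reject H0.

H = 3.5956, df = 3, p = 0.308575, fail to reject H0.


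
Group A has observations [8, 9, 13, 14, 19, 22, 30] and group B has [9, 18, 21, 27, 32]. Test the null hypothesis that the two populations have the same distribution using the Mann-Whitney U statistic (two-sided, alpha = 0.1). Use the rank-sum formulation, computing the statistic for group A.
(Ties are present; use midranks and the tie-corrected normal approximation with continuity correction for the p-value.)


Step 1: Combine and sort all 12 observations; assign midranks.
sorted (value, group): (8,X), (9,X), (9,Y), (13,X), (14,X), (18,Y), (19,X), (21,Y), (22,X), (27,Y), (30,X), (32,Y)
ranks: 8->1, 9->2.5, 9->2.5, 13->4, 14->5, 18->6, 19->7, 21->8, 22->9, 27->10, 30->11, 32->12
Step 2: Rank sum for X: R1 = 1 + 2.5 + 4 + 5 + 7 + 9 + 11 = 39.5.
Step 3: U_X = R1 - n1(n1+1)/2 = 39.5 - 7*8/2 = 39.5 - 28 = 11.5.
       U_Y = n1*n2 - U_X = 35 - 11.5 = 23.5.
Step 4: Ties are present, so use the tie-corrected normal approximation (with continuity correction) for the p-value.
Step 5: p-value = 0.370914; compare to alpha = 0.1. fail to reject H0.

U_X = 11.5, p = 0.370914, fail to reject H0 at alpha = 0.1.


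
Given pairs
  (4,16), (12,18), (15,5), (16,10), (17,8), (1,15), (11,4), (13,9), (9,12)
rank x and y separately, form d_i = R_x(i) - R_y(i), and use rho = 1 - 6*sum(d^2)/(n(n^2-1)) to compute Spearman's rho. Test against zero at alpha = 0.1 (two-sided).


Step 1: Rank x and y separately (midranks; no ties here).
rank(x): 4->2, 12->5, 15->7, 16->8, 17->9, 1->1, 11->4, 13->6, 9->3
rank(y): 16->8, 18->9, 5->2, 10->5, 8->3, 15->7, 4->1, 9->4, 12->6
Step 2: d_i = R_x(i) - R_y(i); compute d_i^2.
  (2-8)^2=36, (5-9)^2=16, (7-2)^2=25, (8-5)^2=9, (9-3)^2=36, (1-7)^2=36, (4-1)^2=9, (6-4)^2=4, (3-6)^2=9
sum(d^2) = 180.
Step 3: rho = 1 - 6*180 / (9*(9^2 - 1)) = 1 - 1080/720 = -0.500000.
Step 4: Under H0, t = rho * sqrt((n-2)/(1-rho^2)) = -1.5275 ~ t(7).
Step 5: Two-sided p-value from the t-distribution with 7 df = 0.170471.
Step 6: alpha = 0.1. fail to reject H0.

rho = -0.5000, p = 0.170471, fail to reject H0 at alpha = 0.1.


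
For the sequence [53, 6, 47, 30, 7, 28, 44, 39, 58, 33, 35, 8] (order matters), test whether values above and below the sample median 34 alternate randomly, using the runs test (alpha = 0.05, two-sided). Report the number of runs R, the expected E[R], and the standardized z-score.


Step 1: Compute median = 34; label A = above, B = below.
Labels in order: ABABBBAAABAB  (n_A = 6, n_B = 6)
Step 2: Count runs R = 8.
Step 3: Under H0 (random ordering), E[R] = 2*n_A*n_B/(n_A+n_B) + 1 = 2*6*6/12 + 1 = 7.0000.
        Var[R] = 2*n_A*n_B*(2*n_A*n_B - n_A - n_B) / ((n_A+n_B)^2 * (n_A+n_B-1)) = 4320/1584 = 2.7273.
        SD[R] = 1.6514.
Step 4: Continuity-corrected z = (R - 0.5 - E[R]) / SD[R] = (8 - 0.5 - 7.0000) / 1.6514 = 0.3028.
Step 5: Two-sided p-value via normal approximation = 2*(1 - Phi(|z|)) = 0.762069.
Step 6: alpha = 0.05. fail to reject H0.

R = 8, z = 0.3028, p = 0.762069, fail to reject H0.


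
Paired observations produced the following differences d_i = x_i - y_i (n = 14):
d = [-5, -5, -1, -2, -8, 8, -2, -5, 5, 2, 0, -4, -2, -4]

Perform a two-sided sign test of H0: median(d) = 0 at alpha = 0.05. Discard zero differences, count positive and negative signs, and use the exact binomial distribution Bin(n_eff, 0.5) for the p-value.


Step 1: Discard zero differences. Original n = 14; n_eff = number of nonzero differences = 13.
Nonzero differences (with sign): -5, -5, -1, -2, -8, +8, -2, -5, +5, +2, -4, -2, -4
Step 2: Count signs: positive = 3, negative = 10.
Step 3: Under H0: P(positive) = 0.5, so the number of positives S ~ Bin(13, 0.5).
Step 4: Two-sided exact p-value = sum of Bin(13,0.5) probabilities at or below the observed probability = 0.092285.
Step 5: alpha = 0.05. fail to reject H0.

n_eff = 13, pos = 3, neg = 10, p = 0.092285, fail to reject H0.
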